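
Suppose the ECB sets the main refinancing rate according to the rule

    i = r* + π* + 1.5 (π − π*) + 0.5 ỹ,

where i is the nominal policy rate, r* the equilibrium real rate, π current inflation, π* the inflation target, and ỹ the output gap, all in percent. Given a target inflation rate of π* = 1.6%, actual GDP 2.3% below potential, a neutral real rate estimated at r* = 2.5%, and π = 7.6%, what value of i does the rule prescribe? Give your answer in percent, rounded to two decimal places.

Output 2.3% below potential → ỹ = -2.3.
i = 2.5 + 1.6 + 1.5 × (7.6 − 1.6) + 0.5 × (-2.3)
   = 2.5 + 1.6 + 9 − 1.15 = 11.95

11.95%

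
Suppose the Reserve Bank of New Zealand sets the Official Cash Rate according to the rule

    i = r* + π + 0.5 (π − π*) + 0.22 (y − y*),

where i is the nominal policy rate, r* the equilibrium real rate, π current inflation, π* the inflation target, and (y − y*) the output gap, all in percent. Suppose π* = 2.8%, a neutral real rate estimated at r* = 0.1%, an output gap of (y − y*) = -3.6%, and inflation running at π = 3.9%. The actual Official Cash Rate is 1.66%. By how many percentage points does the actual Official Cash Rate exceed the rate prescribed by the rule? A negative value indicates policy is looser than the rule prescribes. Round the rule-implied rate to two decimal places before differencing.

i = 0.1 + 3.9 + 0.5 × (3.9 − 2.8) + 0.22 × (-3.6)
   = 0.1 + 3.9 + 0.55 − 0.792 = 3.76
Deviation = 1.66 − 3.76 = -2.10 pp.

-2.10 pp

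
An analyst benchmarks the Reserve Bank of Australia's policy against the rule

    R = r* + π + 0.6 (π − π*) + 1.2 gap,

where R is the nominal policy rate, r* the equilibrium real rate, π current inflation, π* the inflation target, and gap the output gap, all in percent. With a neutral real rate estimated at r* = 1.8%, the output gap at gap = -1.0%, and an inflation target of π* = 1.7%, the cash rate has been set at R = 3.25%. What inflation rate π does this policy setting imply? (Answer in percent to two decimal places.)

2.29%

Collecting π: R = r* + (1 + 0.6) π − 0.6 π* + 1.2 gap
1.6 π = 3.25 − 1.8 + 0.6 × 1.7 − 1.2 × (-1.0) = 3.67
π = 3.67 / 1.6 = 2.29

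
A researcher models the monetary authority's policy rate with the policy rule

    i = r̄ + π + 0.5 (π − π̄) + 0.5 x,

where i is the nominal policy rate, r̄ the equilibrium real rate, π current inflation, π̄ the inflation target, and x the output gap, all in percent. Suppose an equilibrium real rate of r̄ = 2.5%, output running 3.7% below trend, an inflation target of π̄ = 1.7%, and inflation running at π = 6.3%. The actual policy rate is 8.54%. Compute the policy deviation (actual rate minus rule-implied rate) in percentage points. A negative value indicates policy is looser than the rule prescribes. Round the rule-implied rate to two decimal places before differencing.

Output 3.7% below potential → x = -3.7.
i = 2.5 + 6.3 + 0.5 × (6.3 − 1.7) + 0.5 × (-3.7)
   = 2.5 + 6.3 + 2.3 − 1.85 = 9.25
Deviation = 8.54 − 9.25 = -0.71 pp.

-0.71 pp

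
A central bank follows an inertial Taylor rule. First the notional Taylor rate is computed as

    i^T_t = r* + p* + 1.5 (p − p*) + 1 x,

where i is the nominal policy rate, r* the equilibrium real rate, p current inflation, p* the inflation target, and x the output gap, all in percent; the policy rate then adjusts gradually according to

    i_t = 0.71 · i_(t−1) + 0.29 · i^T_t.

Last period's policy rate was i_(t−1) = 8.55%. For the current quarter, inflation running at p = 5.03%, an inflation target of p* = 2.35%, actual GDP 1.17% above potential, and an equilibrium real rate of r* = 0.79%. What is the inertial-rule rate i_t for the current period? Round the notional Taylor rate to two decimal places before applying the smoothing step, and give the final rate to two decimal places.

8.49%

Output 1.17% above potential → x = 1.17.
i^T_t = 0.79 + 2.35 + 1.5 × (5.03 − 2.35) + 1 × 1.17
   = 0.79 + 2.35 + 4.02 + 1.17 = 8.33
i_t = 0.71 × 8.55 + 0.29 × 8.33 = 6.0705 + 2.4157 = 8.49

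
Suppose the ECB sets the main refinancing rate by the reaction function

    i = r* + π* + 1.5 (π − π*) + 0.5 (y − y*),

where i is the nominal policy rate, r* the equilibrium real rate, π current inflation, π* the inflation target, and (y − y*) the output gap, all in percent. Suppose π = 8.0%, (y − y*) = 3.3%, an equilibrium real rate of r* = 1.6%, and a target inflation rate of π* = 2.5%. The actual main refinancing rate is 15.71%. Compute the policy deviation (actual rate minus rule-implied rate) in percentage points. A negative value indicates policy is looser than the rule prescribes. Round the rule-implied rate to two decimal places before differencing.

1.71 pp

i = 1.6 + 2.5 + 1.5 × (8.0 − 2.5) + 0.5 × 3.3
   = 1.6 + 2.5 + 8.25 + 1.65 = 14.00
Deviation = 15.71 − 14.00 = 1.71 pp.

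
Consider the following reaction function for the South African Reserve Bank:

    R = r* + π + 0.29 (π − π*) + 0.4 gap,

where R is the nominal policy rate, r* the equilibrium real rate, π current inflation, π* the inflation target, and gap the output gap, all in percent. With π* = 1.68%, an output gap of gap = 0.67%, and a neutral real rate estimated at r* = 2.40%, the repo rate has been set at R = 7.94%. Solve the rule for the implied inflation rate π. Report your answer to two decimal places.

4.46%

Collecting π: R = r* + (1 + 0.29) π − 0.29 π* + 0.4 gap
1.29 π = 7.94 − 2.40 + 0.29 × 1.68 − 0.4 × 0.67 = 5.7592
π = 5.7592 / 1.29 = 4.46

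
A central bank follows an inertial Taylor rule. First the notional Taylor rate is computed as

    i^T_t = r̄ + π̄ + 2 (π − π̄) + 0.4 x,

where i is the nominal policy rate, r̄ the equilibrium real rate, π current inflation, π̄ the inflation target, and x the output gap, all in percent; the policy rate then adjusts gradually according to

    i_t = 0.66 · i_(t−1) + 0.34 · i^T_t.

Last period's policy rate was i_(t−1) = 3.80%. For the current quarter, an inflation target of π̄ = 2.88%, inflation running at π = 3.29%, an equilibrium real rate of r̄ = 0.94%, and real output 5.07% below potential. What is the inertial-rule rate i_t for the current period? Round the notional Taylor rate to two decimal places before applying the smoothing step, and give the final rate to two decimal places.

Output 5.07% below potential → x = -5.07.
i^T_t = 0.94 + 2.88 + 2 × (3.29 − 2.88) + 0.4 × (-5.07)
   = 0.94 + 2.88 + 0.82 − 2.028 = 2.61
i_t = 0.66 × 3.80 + 0.34 × 2.61 = 2.508 + 0.8874 = 3.40

3.40%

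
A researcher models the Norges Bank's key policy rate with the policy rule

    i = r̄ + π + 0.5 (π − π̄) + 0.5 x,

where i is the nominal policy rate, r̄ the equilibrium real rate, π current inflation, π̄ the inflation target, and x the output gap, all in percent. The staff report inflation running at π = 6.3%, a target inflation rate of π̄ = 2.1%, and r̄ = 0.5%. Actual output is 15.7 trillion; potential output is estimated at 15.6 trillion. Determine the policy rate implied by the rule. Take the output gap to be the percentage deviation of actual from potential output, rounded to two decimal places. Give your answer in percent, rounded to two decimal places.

Output gap = 100 × (15.7 − 15.6) / 15.6 = 0.64%.
i = 0.50 + 6.30 + 0.5 × (6.30 − 2.10) + 0.5 × 0.64
   = 0.50 + 6.3 + 2.1 + 0.32 = 9.22

9.22%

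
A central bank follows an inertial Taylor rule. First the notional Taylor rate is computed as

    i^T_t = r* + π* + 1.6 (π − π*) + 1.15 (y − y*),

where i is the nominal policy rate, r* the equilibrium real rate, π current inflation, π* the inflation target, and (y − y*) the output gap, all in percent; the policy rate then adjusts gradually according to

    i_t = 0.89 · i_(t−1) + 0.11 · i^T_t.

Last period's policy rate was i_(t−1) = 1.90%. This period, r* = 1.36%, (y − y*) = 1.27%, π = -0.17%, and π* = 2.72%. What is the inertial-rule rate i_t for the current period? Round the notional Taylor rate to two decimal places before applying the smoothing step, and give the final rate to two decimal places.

1.79%

i^T_t = 1.36 + 2.72 + 1.6 × (-0.17 − 2.72) + 1.15 × 1.27
   = 1.36 + 2.72 − 4.624 + 1.4605 = 0.92
i_t = 0.89 × 1.90 + 0.11 × 0.92 = 1.691 + 0.1012 = 1.79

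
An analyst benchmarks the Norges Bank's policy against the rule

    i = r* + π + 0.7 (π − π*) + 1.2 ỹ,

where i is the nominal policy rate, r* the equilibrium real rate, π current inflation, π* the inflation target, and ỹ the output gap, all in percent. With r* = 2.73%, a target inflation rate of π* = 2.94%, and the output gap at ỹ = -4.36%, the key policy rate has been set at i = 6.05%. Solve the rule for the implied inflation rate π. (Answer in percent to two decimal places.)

6.24%

Collecting π: i = r* + (1 + 0.7) π − 0.7 π* + 1.2 ỹ
1.7 π = 6.05 − 2.73 + 0.7 × 2.94 − 1.2 × (-4.36) = 10.61
π = 10.61 / 1.7 = 6.24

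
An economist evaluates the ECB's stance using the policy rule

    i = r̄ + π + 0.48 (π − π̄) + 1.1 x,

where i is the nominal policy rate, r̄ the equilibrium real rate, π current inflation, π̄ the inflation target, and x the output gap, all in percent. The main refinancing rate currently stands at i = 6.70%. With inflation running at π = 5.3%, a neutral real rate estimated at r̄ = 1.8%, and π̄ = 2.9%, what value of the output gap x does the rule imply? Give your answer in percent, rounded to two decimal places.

-1.41%

1.1 x = 6.70 − 1.8 − 5.3 − 0.48 × (5.3 − 2.9) = -1.552
x = -1.552 / 1.1 = -1.41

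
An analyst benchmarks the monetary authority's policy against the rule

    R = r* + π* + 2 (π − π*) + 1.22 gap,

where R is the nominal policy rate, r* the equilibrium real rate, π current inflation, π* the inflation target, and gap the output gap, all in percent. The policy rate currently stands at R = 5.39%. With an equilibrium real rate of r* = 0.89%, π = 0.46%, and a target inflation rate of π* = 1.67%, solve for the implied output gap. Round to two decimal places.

1.22 gap = 5.39 − 0.89 − 1.67 − 2 × (0.46 − 1.67) = 5.25
gap = 5.25 / 1.22 = 4.30

4.30%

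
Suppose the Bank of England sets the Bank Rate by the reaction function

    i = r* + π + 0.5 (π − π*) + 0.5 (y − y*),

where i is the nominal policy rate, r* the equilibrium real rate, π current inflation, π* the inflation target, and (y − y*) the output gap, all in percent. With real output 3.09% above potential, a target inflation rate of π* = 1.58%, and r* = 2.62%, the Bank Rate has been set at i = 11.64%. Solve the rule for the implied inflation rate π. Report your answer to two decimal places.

5.51%

Output 3.09% above potential → (y − y*) = 3.09.
Collecting π: i = r* + (1 + 0.5) π − 0.5 π* + 0.5 (y − y*)
1.5 π = 11.64 − 2.62 + 0.5 × 1.58 − 0.5 × 3.09 = 8.265
π = 8.265 / 1.5 = 5.51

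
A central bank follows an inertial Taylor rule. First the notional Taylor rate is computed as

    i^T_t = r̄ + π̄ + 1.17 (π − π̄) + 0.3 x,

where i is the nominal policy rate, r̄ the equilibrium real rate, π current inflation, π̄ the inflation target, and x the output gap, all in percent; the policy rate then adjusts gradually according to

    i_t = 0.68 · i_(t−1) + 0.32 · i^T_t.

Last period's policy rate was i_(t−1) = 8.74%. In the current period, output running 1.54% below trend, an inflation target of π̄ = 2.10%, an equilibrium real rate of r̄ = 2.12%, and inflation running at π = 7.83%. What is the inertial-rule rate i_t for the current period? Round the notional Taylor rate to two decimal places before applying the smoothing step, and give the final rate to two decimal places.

9.29%

Output 1.54% below potential → x = -1.54.
i^T_t = 2.12 + 2.10 + 1.17 × (7.83 − 2.10) + 0.3 × (-1.54)
   = 2.12 + 2.1 + 6.7041 − 0.462 = 10.46
i_t = 0.68 × 8.74 + 0.32 × 10.46 = 5.9432 + 3.3472 = 9.29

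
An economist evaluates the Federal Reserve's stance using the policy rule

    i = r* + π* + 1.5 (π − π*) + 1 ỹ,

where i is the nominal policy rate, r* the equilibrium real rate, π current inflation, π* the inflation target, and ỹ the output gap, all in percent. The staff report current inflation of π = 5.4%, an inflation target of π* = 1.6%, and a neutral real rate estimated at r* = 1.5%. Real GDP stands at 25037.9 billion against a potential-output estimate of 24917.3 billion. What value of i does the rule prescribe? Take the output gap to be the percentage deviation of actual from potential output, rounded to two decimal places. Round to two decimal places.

9.28%

Output gap = 100 × (25037.9 − 24917.3) / 24917.3 = 0.48%.
i = 1.50 + 1.60 + 1.5 × (5.40 − 1.60) + 1 × 0.48
   = 1.50 + 1.6 + 5.7 + 0.48 = 9.28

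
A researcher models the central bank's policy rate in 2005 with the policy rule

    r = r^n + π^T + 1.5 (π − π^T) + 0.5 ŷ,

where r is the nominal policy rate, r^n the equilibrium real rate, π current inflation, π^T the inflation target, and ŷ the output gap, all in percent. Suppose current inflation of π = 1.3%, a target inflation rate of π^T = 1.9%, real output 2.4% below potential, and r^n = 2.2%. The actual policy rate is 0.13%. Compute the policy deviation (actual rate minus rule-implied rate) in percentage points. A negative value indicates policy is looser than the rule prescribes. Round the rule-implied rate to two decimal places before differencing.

Output 2.4% below potential → ŷ = -2.4.
r = 2.2 + 1.9 + 1.5 × (1.3 − 1.9) + 0.5 × (-2.4)
   = 2.2 + 1.9 − 0.9 − 1.2 = 2.00
Deviation = 0.13 − 2.00 = -1.87 pp.

-1.87 pp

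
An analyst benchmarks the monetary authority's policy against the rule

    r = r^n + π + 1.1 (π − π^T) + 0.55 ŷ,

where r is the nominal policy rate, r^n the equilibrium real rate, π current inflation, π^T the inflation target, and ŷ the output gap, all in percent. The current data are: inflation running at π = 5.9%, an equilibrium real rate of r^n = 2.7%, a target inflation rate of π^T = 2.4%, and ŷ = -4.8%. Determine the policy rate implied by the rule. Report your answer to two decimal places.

r = 2.7 + 5.9 + 1.1 × (5.9 − 2.4) + 0.55 × (-4.8)
   = 2.7 + 5.9 + 3.85 − 2.64 = 9.81

9.81%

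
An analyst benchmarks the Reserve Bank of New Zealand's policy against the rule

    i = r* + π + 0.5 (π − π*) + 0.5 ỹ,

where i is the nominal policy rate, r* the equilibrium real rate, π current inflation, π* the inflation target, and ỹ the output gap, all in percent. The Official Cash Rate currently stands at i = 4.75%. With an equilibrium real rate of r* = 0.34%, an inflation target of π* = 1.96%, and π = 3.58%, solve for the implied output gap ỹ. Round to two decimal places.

0.5 ỹ = 4.75 − 0.34 − 3.58 − 0.5 × (3.58 − 1.96) = 0.02
ỹ = 0.02 / 0.5 = 0.04

0.04%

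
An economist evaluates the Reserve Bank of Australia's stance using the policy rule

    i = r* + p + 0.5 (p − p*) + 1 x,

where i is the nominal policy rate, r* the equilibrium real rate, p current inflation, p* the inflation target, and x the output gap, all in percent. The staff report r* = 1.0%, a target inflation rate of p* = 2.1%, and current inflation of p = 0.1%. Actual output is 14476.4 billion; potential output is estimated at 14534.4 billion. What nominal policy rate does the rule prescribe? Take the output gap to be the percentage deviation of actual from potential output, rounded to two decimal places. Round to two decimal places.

Output gap = 100 × (14476.4 − 14534.4) / 14534.4 = -0.40%.
i = 1.00 + 0.10 + 0.5 × (0.10 − 2.10) + 1 × (-0.40)
   = 1.00 + 0.1 − 1 − 0.4 = -0.30

-0.30%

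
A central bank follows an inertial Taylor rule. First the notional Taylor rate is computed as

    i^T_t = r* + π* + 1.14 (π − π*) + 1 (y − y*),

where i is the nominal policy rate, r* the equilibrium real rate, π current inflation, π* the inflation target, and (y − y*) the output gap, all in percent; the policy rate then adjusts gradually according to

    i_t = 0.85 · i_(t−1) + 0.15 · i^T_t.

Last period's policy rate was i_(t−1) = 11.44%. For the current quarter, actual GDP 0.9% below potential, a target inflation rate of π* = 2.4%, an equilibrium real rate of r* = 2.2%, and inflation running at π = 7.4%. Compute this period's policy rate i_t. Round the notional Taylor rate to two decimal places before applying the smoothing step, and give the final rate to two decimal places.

Output 0.9% below potential → (y − y*) = -0.9.
i^T_t = 2.2 + 2.4 + 1.14 × (7.4 − 2.4) + 1 × (-0.9)
   = 2.2 + 2.4 + 5.7 − 0.9 = 9.40
i_t = 0.85 × 11.44 + 0.15 × 9.40 = 9.724 + 1.41 = 11.13

11.13%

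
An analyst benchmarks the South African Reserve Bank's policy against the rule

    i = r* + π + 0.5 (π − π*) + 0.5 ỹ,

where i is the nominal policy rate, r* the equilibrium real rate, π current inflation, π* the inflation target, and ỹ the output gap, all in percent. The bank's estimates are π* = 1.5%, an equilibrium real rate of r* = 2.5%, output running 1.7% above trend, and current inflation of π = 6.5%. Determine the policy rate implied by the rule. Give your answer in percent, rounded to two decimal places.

12.35%

Output 1.7% above potential → ỹ = 1.7.
i = 2.5 + 6.5 + 0.5 × (6.5 − 1.5) + 0.5 × 1.7
   = 2.5 + 6.5 + 2.5 + 0.85 = 12.35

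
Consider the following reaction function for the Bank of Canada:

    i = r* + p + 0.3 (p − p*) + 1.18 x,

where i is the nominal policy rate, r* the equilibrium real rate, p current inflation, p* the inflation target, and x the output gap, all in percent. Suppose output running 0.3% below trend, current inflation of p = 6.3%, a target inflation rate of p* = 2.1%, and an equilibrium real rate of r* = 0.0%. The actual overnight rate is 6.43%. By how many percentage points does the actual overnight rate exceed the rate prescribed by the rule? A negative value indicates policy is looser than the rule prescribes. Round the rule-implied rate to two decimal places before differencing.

Output 0.3% below potential → x = -0.3.
i = 0.0 + 6.3 + 0.3 × (6.3 − 2.1) + 1.18 × (-0.3)
   = 0.0 + 6.3 + 1.26 − 0.354 = 7.21
Deviation = 6.43 − 7.21 = -0.78 pp.

-0.78 pp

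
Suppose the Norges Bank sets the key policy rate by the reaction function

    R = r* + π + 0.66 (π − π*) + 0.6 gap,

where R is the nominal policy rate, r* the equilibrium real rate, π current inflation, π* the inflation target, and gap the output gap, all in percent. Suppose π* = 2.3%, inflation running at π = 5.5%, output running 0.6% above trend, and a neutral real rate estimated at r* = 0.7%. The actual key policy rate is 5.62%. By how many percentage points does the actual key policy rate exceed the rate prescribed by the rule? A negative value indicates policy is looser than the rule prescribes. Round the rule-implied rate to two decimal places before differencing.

-3.05 pp

Output 0.6% above potential → gap = 0.6.
R = 0.7 + 5.5 + 0.66 × (5.5 − 2.3) + 0.6 × 0.6
   = 0.7 + 5.5 + 2.112 + 0.36 = 8.67
Deviation = 5.62 − 8.67 = -3.05 pp.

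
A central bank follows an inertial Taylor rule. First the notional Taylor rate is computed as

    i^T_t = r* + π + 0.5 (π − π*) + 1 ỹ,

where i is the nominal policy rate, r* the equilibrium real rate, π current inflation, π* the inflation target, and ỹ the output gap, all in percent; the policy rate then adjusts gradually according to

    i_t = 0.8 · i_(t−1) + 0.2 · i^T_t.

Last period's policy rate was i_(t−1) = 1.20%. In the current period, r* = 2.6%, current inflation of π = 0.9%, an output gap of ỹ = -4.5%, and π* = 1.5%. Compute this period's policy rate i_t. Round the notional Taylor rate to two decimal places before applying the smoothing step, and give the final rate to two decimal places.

i^T_t = 2.6 + 0.9 + 0.5 × (0.9 − 1.5) + 1 × (-4.5)
   = 2.6 + 0.9 − 0.3 − 4.5 = -1.30
i_t = 0.8 × 1.20 + 0.2 × (-1.30) = 0.96 − 0.26 = 0.70

0.70%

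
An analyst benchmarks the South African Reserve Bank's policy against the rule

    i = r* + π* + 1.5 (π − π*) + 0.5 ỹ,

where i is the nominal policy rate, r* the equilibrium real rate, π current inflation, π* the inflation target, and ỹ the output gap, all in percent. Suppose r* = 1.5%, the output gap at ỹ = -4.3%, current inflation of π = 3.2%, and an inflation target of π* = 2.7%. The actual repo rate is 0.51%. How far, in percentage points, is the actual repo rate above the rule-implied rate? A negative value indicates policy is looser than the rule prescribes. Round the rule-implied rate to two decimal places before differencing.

i = 1.5 + 2.7 + 1.5 × (3.2 − 2.7) + 0.5 × (-4.3)
   = 1.5 + 2.7 + 0.75 − 2.15 = 2.80
Deviation = 0.51 − 2.80 = -2.29 pp.

-2.29 pp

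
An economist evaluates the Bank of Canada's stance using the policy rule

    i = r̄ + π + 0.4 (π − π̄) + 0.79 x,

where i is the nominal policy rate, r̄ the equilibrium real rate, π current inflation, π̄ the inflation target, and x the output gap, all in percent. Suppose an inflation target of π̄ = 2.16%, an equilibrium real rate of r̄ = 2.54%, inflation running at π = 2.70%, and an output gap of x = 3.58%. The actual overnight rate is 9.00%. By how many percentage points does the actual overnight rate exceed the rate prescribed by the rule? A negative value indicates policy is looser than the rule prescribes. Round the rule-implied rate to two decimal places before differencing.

i = 2.54 + 2.70 + 0.4 × (2.70 − 2.16) + 0.79 × 3.58
   = 2.54 + 2.7 + 0.216 + 2.8282 = 8.28
Deviation = 9.00 − 8.28 = 0.72 pp.

0.72 pp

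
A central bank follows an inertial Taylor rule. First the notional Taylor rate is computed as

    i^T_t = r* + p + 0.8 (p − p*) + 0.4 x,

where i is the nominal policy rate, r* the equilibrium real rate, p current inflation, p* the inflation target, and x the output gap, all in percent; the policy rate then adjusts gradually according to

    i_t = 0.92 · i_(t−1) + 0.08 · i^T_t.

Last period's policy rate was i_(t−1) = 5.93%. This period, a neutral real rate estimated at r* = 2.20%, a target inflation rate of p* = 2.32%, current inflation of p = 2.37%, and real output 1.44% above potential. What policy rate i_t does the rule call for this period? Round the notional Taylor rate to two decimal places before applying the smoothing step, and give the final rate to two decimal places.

5.87%

Output 1.44% above potential → x = 1.44.
i^T_t = 2.20 + 2.37 + 0.8 × (2.37 − 2.32) + 0.4 × 1.44
   = 2.20 + 2.37 + 0.04 + 0.576 = 5.19
i_t = 0.92 × 5.93 + 0.08 × 5.19 = 5.4556 + 0.4152 = 5.87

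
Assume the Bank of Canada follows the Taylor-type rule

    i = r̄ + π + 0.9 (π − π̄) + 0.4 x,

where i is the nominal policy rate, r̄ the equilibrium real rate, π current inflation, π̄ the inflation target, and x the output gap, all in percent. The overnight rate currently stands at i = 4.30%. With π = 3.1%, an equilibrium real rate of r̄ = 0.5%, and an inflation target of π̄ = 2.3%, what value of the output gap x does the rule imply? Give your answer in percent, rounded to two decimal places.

0.4 x = 4.30 − 0.5 − 3.1 − 0.9 × (3.1 − 2.3) = -0.02
x = -0.02 / 0.4 = -0.05

-0.05%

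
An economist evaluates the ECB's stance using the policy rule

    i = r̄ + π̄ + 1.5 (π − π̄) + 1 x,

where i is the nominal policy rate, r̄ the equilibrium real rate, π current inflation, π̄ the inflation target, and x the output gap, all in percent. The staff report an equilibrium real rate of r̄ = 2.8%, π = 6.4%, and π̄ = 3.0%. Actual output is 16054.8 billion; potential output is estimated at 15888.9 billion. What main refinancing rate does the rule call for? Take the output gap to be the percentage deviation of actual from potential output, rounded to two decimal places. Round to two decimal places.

Output gap = 100 × (16054.8 − 15888.9) / 15888.9 = 1.04%.
i = 2.80 + 3.00 + 1.5 × (6.40 − 3.00) + 1 × 1.04
   = 2.80 + 3 + 5.1 + 1.04 = 11.94

11.94%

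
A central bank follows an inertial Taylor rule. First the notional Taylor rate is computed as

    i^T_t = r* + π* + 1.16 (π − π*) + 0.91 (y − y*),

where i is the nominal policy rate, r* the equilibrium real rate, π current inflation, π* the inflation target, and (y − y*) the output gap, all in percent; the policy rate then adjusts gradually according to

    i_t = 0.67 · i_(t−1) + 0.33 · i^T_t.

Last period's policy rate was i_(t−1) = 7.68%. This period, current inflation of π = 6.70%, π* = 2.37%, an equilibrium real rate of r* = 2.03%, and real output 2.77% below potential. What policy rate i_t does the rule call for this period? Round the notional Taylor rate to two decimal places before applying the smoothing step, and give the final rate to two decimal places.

7.42%

Output 2.77% below potential → (y − y*) = -2.77.
i^T_t = 2.03 + 2.37 + 1.16 × (6.70 − 2.37) + 0.91 × (-2.77)
   = 2.03 + 2.37 + 5.0228 − 2.5207 = 6.90
i_t = 0.67 × 7.68 + 0.33 × 6.90 = 5.1456 + 2.277 = 7.42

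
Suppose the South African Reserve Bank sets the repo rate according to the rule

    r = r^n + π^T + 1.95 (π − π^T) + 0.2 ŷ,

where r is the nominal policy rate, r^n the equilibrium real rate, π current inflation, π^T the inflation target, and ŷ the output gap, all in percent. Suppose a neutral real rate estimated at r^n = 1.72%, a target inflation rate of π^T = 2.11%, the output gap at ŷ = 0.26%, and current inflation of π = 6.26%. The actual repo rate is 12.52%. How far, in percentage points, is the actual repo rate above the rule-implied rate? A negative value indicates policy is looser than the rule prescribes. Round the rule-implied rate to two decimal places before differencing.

r = 1.72 + 2.11 + 1.95 × (6.26 − 2.11) + 0.2 × 0.26
   = 1.72 + 2.11 + 8.0925 + 0.052 = 11.97
Deviation = 12.52 − 11.97 = 0.55 pp.

0.55 pp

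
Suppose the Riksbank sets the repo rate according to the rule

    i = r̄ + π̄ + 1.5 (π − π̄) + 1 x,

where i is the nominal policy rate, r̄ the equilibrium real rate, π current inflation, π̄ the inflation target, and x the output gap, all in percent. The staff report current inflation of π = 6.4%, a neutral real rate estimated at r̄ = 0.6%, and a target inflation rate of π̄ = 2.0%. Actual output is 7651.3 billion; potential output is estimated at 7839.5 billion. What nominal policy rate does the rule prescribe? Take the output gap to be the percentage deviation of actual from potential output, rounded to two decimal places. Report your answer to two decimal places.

Output gap = 100 × (7651.3 − 7839.5) / 7839.5 = -2.40%.
i = 0.60 + 2.00 + 1.5 × (6.40 − 2.00) + 1 × (-2.40)
   = 0.60 + 2 + 6.6 − 2.4 = 6.80

6.80%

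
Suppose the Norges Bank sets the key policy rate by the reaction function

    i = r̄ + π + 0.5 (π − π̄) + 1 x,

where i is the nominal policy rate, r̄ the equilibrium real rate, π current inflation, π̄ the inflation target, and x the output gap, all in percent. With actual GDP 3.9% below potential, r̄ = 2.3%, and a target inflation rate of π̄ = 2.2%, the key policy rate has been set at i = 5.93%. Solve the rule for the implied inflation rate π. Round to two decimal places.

5.75%

Output 3.9% below potential → x = -3.9.
Collecting π: i = r̄ + (1 + 0.5) π − 0.5 π̄ + 1 x
1.5 π = 5.93 − 2.3 + 0.5 × 2.2 − 1 × (-3.9) = 8.63
π = 8.63 / 1.5 = 5.75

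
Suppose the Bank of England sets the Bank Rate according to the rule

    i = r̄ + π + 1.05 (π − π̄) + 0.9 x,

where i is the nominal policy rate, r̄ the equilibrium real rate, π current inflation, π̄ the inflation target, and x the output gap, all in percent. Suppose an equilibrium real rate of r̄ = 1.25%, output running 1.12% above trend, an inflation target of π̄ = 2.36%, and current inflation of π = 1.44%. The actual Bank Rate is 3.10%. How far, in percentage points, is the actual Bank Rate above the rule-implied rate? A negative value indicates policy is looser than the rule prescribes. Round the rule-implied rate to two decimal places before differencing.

0.37 pp

Output 1.12% above potential → x = 1.12.
i = 1.25 + 1.44 + 1.05 × (1.44 − 2.36) + 0.9 × 1.12
   = 1.25 + 1.44 − 0.966 + 1.008 = 2.73
Deviation = 3.10 − 2.73 = 0.37 pp.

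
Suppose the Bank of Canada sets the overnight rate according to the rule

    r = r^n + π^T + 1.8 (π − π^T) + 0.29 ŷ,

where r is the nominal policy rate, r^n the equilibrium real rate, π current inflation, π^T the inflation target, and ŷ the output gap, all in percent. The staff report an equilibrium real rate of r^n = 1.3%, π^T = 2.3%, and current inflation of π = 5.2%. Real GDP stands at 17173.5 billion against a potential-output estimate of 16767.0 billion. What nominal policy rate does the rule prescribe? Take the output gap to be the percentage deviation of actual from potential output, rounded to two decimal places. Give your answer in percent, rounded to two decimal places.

9.52%

Output gap = 100 × (17173.5 − 16767.0) / 16767.0 = 2.42%.
r = 1.30 + 2.30 + 1.8 × (5.20 − 2.30) + 0.29 × 2.42
   = 1.30 + 2.3 + 5.22 + 0.7018 = 9.52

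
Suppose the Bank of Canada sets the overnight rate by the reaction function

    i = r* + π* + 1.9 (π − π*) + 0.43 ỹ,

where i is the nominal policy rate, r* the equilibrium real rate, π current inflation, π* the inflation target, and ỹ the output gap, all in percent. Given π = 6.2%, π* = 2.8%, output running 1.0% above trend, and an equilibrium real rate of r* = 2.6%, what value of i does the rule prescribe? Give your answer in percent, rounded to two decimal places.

12.29%

Output 1.0% above potential → ỹ = 1.0.
i = 2.6 + 2.8 + 1.9 × (6.2 − 2.8) + 0.43 × 1.0
   = 2.6 + 2.8 + 6.46 + 0.43 = 12.29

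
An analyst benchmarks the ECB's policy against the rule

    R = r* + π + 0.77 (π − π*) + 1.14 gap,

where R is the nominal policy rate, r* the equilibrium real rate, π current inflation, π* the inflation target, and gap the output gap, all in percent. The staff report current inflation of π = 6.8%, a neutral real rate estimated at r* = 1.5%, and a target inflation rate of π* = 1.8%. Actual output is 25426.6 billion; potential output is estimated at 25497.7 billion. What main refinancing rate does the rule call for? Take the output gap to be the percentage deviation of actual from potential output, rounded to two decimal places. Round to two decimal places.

Output gap = 100 × (25426.6 − 25497.7) / 25497.7 = -0.28%.
R = 1.50 + 6.80 + 0.77 × (6.80 − 1.80) + 1.14 × (-0.28)
   = 1.50 + 6.8 + 3.85 − 0.3192 = 11.83

11.83%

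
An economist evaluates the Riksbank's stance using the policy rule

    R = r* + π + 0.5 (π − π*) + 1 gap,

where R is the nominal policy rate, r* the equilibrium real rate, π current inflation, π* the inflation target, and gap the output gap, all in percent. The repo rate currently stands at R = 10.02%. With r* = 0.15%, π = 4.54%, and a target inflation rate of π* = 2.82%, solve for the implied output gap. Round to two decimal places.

4.47%

1 gap = 10.02 − 0.15 − 4.54 − 0.5 × (4.54 − 2.82) = 4.47
gap = 4.47 / 1 = 4.47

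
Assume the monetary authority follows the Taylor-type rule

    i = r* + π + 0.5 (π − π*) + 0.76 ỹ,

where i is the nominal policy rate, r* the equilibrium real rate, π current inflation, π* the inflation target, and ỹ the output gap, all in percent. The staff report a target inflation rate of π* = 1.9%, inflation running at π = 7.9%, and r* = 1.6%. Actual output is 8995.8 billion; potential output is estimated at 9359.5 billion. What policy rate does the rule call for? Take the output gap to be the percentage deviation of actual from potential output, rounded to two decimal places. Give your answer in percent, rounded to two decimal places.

9.54%

Output gap = 100 × (8995.8 − 9359.5) / 9359.5 = -3.89%.
i = 1.60 + 7.90 + 0.5 × (7.90 − 1.90) + 0.76 × (-3.89)
   = 1.60 + 7.9 + 3 − 2.9564 = 9.54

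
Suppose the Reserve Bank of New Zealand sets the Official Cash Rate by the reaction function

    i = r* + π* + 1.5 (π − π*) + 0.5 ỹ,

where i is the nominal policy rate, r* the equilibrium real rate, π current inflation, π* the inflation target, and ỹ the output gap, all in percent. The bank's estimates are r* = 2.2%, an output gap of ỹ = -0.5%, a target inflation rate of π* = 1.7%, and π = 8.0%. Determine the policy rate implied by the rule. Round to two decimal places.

i = 2.2 + 1.7 + 1.5 × (8.0 − 1.7) + 0.5 × (-0.5)
   = 2.2 + 1.7 + 9.45 − 0.25 = 13.10

13.10%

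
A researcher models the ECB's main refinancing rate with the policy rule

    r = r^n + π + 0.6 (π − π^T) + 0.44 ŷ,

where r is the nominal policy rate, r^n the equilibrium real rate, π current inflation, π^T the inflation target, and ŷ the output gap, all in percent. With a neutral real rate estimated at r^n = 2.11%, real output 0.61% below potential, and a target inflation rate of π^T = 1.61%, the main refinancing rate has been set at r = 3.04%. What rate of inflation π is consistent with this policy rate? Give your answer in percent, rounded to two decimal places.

1.35%

Output 0.61% below potential → ŷ = -0.61.
Collecting π: r = r^n + (1 + 0.6) π − 0.6 π^T + 0.44 ŷ
1.6 π = 3.04 − 2.11 + 0.6 × 1.61 − 0.44 × (-0.61) = 2.1644
π = 2.1644 / 1.6 = 1.35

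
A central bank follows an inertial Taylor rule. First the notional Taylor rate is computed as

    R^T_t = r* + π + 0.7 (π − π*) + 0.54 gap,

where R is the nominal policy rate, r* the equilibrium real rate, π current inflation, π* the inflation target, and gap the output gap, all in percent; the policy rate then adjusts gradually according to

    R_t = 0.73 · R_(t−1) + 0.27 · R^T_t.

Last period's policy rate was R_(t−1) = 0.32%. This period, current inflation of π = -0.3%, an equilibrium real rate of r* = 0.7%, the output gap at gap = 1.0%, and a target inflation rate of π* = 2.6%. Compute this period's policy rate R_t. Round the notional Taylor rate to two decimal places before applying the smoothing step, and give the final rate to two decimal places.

R^T_t = 0.7 + (-0.3) + 0.7 × (-0.3 − 2.6) + 0.54 × 1.0
   = 0.7 − 0.3 − 2.03 + 0.54 = -1.09
R_t = 0.73 × 0.32 + 0.27 × (-1.09) = 0.2336 − 0.2943 = -0.06

-0.06%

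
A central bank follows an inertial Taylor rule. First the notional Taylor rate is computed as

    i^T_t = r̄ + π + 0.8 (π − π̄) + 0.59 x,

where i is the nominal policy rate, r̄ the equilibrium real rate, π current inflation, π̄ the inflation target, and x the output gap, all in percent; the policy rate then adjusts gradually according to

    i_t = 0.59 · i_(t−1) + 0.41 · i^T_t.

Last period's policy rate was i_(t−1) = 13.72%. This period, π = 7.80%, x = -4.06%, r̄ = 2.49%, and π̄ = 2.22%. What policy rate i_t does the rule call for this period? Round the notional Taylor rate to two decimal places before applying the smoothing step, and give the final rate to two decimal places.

13.16%

i^T_t = 2.49 + 7.80 + 0.8 × (7.80 − 2.22) + 0.59 × (-4.06)
   = 2.49 + 7.8 + 4.464 − 2.3954 = 12.36
i_t = 0.59 × 13.72 + 0.41 × 12.36 = 8.0948 + 5.0676 = 13.16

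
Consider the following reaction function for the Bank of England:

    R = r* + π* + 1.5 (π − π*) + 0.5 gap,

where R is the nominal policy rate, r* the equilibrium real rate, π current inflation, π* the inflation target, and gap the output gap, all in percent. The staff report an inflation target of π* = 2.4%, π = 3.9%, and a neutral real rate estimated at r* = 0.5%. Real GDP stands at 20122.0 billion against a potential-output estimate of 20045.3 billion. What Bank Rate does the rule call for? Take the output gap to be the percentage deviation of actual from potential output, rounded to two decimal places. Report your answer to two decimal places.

Output gap = 100 × (20122.0 − 20045.3) / 20045.3 = 0.38%.
R = 0.50 + 2.40 + 1.5 × (3.90 − 2.40) + 0.5 × 0.38
   = 0.50 + 2.4 + 2.25 + 0.19 = 5.34

5.34%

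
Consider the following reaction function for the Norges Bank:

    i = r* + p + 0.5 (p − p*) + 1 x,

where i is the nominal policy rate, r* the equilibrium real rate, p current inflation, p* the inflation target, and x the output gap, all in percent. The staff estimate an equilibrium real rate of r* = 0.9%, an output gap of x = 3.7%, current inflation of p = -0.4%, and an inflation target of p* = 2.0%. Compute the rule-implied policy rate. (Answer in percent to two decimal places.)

i = 0.9 + (-0.4) + 0.5 × (-0.4 − 2.0) + 1 × 3.7
   = 0.9 − 0.4 − 1.2 + 3.7 = 3.00

3.00%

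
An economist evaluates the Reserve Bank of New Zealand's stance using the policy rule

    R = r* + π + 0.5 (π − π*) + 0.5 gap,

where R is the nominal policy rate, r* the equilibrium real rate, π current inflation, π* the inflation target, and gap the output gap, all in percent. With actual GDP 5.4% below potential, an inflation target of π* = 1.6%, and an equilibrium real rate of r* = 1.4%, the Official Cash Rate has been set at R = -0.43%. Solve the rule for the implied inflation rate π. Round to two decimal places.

1.11%

Output 5.4% below potential → gap = -5.4.
Collecting π: R = r* + (1 + 0.5) π − 0.5 π* + 0.5 gap
1.5 π = -0.43 − 1.4 + 0.5 × 1.6 − 0.5 × (-5.4) = 1.67
π = 1.67 / 1.5 = 1.11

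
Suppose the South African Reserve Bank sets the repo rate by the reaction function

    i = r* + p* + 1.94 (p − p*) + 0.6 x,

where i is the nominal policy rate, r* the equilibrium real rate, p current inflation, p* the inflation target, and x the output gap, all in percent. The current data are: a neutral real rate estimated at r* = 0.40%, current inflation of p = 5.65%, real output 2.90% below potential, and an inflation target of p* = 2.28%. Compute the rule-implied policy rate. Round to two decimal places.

Output 2.90% below potential → x = -2.90.
i = 0.40 + 2.28 + 1.94 × (5.65 − 2.28) + 0.6 × (-2.90)
   = 0.40 + 2.28 + 6.5378 − 1.74 = 7.48

7.48%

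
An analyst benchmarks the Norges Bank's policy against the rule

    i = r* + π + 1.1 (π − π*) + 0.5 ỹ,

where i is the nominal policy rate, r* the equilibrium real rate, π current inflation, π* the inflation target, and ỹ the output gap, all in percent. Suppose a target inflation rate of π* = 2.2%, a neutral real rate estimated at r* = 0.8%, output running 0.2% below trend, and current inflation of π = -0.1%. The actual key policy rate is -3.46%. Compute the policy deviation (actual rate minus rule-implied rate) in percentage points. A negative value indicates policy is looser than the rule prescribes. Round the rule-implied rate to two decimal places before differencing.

Output 0.2% below potential → ỹ = -0.2.
i = 0.8 + (-0.1) + 1.1 × (-0.1 − 2.2) + 0.5 × (-0.2)
   = 0.8 − 0.1 − 2.53 − 0.1 = -1.93
Deviation = -3.46 − (-1.93) = -1.53 pp.

-1.53 pp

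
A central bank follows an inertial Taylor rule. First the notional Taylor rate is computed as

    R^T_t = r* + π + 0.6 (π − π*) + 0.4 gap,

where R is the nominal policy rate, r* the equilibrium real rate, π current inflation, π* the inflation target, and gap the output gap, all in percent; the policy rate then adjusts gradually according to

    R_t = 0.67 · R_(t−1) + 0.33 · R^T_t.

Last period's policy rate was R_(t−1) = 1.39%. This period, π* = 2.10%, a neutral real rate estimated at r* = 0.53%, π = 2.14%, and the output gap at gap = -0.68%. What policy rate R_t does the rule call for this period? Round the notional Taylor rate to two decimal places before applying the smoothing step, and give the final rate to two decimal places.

1.73%

R^T_t = 0.53 + 2.14 + 0.6 × (2.14 − 2.10) + 0.4 × (-0.68)
   = 0.53 + 2.14 + 0.024 − 0.272 = 2.42
R_t = 0.67 × 1.39 + 0.33 × 2.42 = 0.9313 + 0.7986 = 1.73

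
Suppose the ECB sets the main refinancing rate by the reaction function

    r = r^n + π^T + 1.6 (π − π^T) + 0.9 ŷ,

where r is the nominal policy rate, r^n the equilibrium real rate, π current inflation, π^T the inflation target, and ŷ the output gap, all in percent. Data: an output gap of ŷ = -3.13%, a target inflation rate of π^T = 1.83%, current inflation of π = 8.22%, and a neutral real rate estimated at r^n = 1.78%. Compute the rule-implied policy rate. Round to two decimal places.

r = 1.78 + 1.83 + 1.6 × (8.22 − 1.83) + 0.9 × (-3.13)
   = 1.78 + 1.83 + 10.224 − 2.817 = 11.02

11.02%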